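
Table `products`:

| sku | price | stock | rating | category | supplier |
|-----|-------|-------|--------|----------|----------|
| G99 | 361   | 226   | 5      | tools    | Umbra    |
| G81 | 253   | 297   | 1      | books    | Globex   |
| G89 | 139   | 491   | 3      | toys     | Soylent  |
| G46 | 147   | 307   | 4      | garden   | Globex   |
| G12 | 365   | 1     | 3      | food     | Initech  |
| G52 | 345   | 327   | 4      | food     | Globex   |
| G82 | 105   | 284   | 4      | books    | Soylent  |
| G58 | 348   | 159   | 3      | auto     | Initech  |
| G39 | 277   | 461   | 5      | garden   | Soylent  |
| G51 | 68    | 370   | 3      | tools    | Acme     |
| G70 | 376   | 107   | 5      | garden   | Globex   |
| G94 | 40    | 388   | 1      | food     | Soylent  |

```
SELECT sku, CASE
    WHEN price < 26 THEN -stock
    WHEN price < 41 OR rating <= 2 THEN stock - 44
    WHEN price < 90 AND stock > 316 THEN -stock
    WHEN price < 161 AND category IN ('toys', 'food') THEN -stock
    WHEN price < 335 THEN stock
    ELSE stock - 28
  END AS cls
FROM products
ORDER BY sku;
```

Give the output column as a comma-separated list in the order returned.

-27, 461, 307, -370, 299, 131, 79, 253, 284, -491, 344, 198

sku=G12: ELSE → -27
sku=G39: price < 335 → 461
sku=G46: price < 335 → 307
sku=G51: price < 90 AND stock > 316 → -370
sku=G52: ELSE → 299
sku=G58: ELSE → 131
sku=G70: ELSE → 79
sku=G81: price < 41 OR rating <= 2 → 253
sku=G82: price < 335 → 284
sku=G89: price < 161 AND category IN ('toys', 'food') → -491
sku=G94: price < 41 OR rating <= 2 → 344
sku=G99: ELSE → 198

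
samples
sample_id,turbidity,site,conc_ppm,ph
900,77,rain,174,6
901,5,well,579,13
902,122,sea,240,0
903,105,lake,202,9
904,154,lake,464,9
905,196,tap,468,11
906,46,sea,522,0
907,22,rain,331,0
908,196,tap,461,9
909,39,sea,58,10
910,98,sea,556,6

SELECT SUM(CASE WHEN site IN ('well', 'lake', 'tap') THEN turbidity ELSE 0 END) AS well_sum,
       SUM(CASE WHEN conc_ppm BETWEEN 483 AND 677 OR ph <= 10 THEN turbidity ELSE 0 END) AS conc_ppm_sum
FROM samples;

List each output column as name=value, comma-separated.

[well_sum: site IN ('well', 'lake', 'tap')]
sample_id=900: ✗
sample_id=901: ✓ → 5
sample_id=902: ✗
sample_id=903: ✓ → 105
sample_id=904: ✓ → 154
sample_id=905: ✓ → 196
sample_id=906: ✗
sample_id=907: ✗
sample_id=908: ✓ → 196
sample_id=909: ✗
sample_id=910: ✗
well_sum = 5 + 105 + 154 + 196 + 196 = 656
—
[conc_ppm_sum: conc_ppm BETWEEN 483 AND 677 OR ph <= 10]
sample_id=900: ✓ → 77
sample_id=901: ✓ → 5
sample_id=902: ✓ → 122
sample_id=903: ✓ → 105
sample_id=904: ✓ → 154
sample_id=905: ✗
sample_id=906: ✓ → 46
sample_id=907: ✓ → 22
sample_id=908: ✓ → 196
sample_id=909: ✓ → 39
sample_id=910: ✓ → 98
conc_ppm_sum = 77 + 5 + 122 + 105 + 154 + 46 + 22 + 196 + 39 + 98 = 864

well_sum=656, conc_ppm_sum=864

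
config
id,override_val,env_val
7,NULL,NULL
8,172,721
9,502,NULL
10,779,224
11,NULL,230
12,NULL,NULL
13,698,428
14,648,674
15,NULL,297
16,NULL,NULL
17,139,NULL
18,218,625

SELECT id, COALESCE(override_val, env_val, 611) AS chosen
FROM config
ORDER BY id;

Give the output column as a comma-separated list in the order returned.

611, 172, 502, 779, 230, 611, 698, 648, 297, 611, 139, 218

id=7: override_val=NULL, env_val=NULL, → literal 611 → 611
id=8: override_val=172 → 172
id=9: override_val=502 → 502
id=10: override_val=779 → 779
id=11: override_val=NULL, env_val=230 → 230
id=12: override_val=NULL, env_val=NULL, → literal 611 → 611
id=13: override_val=698 → 698
id=14: override_val=648 → 648
id=15: override_val=NULL, env_val=297 → 297
id=16: override_val=NULL, env_val=NULL, → literal 611 → 611
id=17: override_val=139 → 139
id=18: override_val=218 → 218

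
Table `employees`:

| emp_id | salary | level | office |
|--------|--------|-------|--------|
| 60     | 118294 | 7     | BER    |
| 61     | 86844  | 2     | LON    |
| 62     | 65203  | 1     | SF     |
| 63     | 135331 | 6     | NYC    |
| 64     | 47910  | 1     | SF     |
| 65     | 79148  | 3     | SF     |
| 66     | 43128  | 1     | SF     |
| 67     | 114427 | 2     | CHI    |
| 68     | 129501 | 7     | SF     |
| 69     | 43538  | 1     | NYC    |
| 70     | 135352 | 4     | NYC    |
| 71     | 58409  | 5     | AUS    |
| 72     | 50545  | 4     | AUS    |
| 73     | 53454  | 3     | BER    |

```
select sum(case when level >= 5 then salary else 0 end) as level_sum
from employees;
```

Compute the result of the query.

emp_id=60: ✓ → 118294
emp_id=61: ✗
emp_id=62: ✗
emp_id=63: ✓ → 135331
emp_id=64: ✗
emp_id=65: ✗
emp_id=66: ✗
emp_id=67: ✗
emp_id=68: ✓ → 129501
emp_id=69: ✗
emp_id=70: ✗
emp_id=71: ✓ → 58409
emp_id=72: ✗
emp_id=73: ✗
level_sum = 118294 + 135331 + 129501 + 58409 = 441535

441535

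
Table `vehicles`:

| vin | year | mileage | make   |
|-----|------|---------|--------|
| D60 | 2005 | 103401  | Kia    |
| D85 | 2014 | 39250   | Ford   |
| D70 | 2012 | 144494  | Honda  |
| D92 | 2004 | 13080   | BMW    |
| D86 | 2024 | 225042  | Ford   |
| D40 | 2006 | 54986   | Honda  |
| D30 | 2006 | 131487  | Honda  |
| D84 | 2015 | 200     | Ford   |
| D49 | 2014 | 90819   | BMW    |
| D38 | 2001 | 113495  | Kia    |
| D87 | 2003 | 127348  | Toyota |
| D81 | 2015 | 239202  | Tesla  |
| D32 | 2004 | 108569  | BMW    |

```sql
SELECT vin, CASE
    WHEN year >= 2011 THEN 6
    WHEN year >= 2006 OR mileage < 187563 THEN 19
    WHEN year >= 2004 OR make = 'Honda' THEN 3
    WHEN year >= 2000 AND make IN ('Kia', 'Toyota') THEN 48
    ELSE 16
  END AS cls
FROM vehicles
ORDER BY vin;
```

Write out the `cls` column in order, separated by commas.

19, 19, 19, 19, 6, 19, 6, 6, 6, 6, 6, 19, 19

vin=D30: year >= 2006 OR mileage < 187563 → 19
vin=D32: year >= 2006 OR mileage < 187563 → 19
vin=D38: year >= 2006 OR mileage < 187563 → 19
vin=D40: year >= 2006 OR mileage < 187563 → 19
vin=D49: year >= 2011 → 6
vin=D60: year >= 2006 OR mileage < 187563 → 19
vin=D70: year >= 2011 → 6
vin=D81: year >= 2011 → 6
vin=D84: year >= 2011 → 6
vin=D85: year >= 2011 → 6
vin=D86: year >= 2011 → 6
vin=D87: year >= 2006 OR mileage < 187563 → 19
vin=D92: year >= 2006 OR mileage < 187563 → 19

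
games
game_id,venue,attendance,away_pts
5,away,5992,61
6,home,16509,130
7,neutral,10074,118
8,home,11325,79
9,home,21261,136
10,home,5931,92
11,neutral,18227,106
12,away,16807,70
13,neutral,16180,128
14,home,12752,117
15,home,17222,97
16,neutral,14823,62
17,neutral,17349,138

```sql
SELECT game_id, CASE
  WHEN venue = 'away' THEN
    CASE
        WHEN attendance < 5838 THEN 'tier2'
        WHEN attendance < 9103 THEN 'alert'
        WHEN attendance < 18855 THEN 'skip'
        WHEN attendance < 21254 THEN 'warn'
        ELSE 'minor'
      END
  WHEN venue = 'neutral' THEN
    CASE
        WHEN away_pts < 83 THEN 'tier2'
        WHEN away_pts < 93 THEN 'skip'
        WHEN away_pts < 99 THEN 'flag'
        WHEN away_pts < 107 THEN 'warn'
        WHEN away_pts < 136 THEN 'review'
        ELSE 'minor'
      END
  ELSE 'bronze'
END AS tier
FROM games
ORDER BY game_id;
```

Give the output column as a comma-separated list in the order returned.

alert, bronze, review, bronze, bronze, bronze, warn, skip, review, bronze, bronze, tier2, minor

game_id=5: venue='away' → inner[attendance < 9103] → alert
game_id=6: venue='home' → outer ELSE → bronze
game_id=7: venue='neutral' → inner[away_pts < 136] → review
game_id=8: venue='home' → outer ELSE → bronze
game_id=9: venue='home' → outer ELSE → bronze
game_id=10: venue='home' → outer ELSE → bronze
game_id=11: venue='neutral' → inner[away_pts < 107] → warn
game_id=12: venue='away' → inner[attendance < 18855] → skip
game_id=13: venue='neutral' → inner[away_pts < 136] → review
game_id=14: venue='home' → outer ELSE → bronze
game_id=15: venue='home' → outer ELSE → bronze
game_id=16: venue='neutral' → inner[away_pts < 83] → tier2
game_id=17: venue='neutral' → inner[ELSE] → minor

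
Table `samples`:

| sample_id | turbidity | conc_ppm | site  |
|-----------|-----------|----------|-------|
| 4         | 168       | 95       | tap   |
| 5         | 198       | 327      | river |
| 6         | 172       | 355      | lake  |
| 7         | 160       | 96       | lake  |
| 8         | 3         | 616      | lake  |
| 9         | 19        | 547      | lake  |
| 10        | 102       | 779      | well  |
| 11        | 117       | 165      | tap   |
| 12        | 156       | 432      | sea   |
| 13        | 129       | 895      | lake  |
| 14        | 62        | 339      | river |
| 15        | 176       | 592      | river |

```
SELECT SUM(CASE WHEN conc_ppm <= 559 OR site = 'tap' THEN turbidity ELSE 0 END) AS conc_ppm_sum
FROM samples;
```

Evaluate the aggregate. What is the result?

sample_id=4: ✓ → 168
sample_id=5: ✓ → 198
sample_id=6: ✓ → 172
sample_id=7: ✓ → 160
sample_id=8: ✗
sample_id=9: ✓ → 19
sample_id=10: ✗
sample_id=11: ✓ → 117
sample_id=12: ✓ → 156
sample_id=13: ✗
sample_id=14: ✓ → 62
sample_id=15: ✗
conc_ppm_sum = 168 + 198 + 172 + 160 + 19 + 117 + 156 + 62 = 1052

1052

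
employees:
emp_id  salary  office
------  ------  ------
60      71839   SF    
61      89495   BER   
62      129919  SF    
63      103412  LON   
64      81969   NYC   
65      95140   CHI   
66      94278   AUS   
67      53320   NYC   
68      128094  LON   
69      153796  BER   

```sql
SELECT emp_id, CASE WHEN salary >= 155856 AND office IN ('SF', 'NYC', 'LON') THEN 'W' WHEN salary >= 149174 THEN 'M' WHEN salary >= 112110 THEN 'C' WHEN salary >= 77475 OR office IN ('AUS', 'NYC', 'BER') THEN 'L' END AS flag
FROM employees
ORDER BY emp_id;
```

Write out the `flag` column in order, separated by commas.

emp_id=60: (no match → NULL) → NULL
emp_id=61: salary >= 77475 OR office IN ('AUS', 'NYC', 'BER') → L
emp_id=62: salary >= 112110 → C
emp_id=63: salary >= 77475 OR office IN ('AUS', 'NYC', 'BER') → L
emp_id=64: salary >= 77475 OR office IN ('AUS', 'NYC', 'BER') → L
emp_id=65: salary >= 77475 OR office IN ('AUS', 'NYC', 'BER') → L
emp_id=66: salary >= 77475 OR office IN ('AUS', 'NYC', 'BER') → L
emp_id=67: salary >= 77475 OR office IN ('AUS', 'NYC', 'BER') → L
emp_id=68: salary >= 112110 → C
emp_id=69: salary >= 149174 → M

NULL, L, C, L, L, L, L, L, C, M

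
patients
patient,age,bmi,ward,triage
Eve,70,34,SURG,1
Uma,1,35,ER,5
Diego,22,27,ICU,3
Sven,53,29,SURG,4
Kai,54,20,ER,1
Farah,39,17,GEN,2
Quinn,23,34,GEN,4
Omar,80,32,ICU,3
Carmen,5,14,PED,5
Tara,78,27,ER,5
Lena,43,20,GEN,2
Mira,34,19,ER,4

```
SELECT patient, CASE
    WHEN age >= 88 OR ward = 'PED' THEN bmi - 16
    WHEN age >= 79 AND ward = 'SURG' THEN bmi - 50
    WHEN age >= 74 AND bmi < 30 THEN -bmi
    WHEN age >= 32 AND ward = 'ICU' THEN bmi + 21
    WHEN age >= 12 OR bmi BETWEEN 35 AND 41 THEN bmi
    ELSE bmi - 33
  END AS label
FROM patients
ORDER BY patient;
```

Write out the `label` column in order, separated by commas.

-2, 27, 34, 17, 20, 20, 19, 53, 34, 29, -27, 35

patient=Carmen: age >= 88 OR ward = 'PED' → -2
patient=Diego: age >= 12 OR bmi BETWEEN 35 AND 41 → 27
patient=Eve: age >= 12 OR bmi BETWEEN 35 AND 41 → 34
patient=Farah: age >= 12 OR bmi BETWEEN 35 AND 41 → 17
patient=Kai: age >= 12 OR bmi BETWEEN 35 AND 41 → 20
patient=Lena: age >= 12 OR bmi BETWEEN 35 AND 41 → 20
patient=Mira: age >= 12 OR bmi BETWEEN 35 AND 41 → 19
patient=Omar: age >= 32 AND ward = 'ICU' → 53
patient=Quinn: age >= 12 OR bmi BETWEEN 35 AND 41 → 34
patient=Sven: age >= 12 OR bmi BETWEEN 35 AND 41 → 29
patient=Tara: age >= 74 AND bmi < 30 → -27
patient=Uma: age >= 12 OR bmi BETWEEN 35 AND 41 → 35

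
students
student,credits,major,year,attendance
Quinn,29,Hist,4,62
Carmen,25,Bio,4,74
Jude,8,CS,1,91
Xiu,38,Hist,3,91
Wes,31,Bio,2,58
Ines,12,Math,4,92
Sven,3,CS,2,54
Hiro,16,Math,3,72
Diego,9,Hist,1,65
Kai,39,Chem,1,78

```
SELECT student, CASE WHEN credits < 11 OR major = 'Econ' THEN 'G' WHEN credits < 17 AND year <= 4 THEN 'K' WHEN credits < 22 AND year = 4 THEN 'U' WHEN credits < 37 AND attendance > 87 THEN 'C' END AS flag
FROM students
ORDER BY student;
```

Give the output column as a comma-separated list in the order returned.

NULL, G, K, K, G, NULL, NULL, G, NULL, NULL

student=Carmen: (no match → NULL) → NULL
student=Diego: credits < 11 OR major = 'Econ' → G
student=Hiro: credits < 17 AND year <= 4 → K
student=Ines: credits < 17 AND year <= 4 → K
student=Jude: credits < 11 OR major = 'Econ' → G
student=Kai: (no match → NULL) → NULL
student=Quinn: (no match → NULL) → NULL
student=Sven: credits < 11 OR major = 'Econ' → G
student=Wes: (no match → NULL) → NULL
student=Xiu: (no match → NULL) → NULL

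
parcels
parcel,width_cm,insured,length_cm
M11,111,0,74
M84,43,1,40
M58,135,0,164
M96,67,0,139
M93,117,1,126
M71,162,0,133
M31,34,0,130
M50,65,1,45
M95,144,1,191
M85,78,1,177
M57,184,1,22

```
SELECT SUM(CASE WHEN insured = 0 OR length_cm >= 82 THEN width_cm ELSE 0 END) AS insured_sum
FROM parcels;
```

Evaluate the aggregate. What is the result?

parcel=M11: ✓ → 111
parcel=M84: ✗
parcel=M58: ✓ → 135
parcel=M96: ✓ → 67
parcel=M93: ✓ → 117
parcel=M71: ✓ → 162
parcel=M31: ✓ → 34
parcel=M50: ✗
parcel=M95: ✓ → 144
parcel=M85: ✓ → 78
parcel=M57: ✗
insured_sum = 111 + 135 + 67 + 117 + 162 + 34 + 144 + 78 = 848

848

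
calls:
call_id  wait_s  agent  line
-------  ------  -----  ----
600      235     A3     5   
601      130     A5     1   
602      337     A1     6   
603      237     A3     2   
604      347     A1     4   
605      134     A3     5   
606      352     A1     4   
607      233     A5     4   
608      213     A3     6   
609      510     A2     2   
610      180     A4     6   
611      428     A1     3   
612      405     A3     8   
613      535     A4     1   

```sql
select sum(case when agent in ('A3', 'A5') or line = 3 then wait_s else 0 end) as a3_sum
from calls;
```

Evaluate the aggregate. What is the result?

2015

call_id=600: ✓ → 235
call_id=601: ✓ → 130
call_id=602: ✗
call_id=603: ✓ → 237
call_id=604: ✗
call_id=605: ✓ → 134
call_id=606: ✗
call_id=607: ✓ → 233
call_id=608: ✓ → 213
call_id=609: ✗
call_id=610: ✗
call_id=611: ✓ → 428
call_id=612: ✓ → 405
call_id=613: ✗
a3_sum = 235 + 130 + 237 + 134 + 233 + 213 + 428 + 405 = 2015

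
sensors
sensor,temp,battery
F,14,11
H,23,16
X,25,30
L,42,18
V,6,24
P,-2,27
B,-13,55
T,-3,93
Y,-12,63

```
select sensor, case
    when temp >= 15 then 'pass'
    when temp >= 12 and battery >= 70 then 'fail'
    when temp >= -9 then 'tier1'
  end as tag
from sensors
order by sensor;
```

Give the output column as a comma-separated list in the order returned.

NULL, tier1, pass, pass, tier1, tier1, tier1, pass, NULL

sensor=B: (no match → NULL) → NULL
sensor=F: temp >= -9 → tier1
sensor=H: temp >= 15 → pass
sensor=L: temp >= 15 → pass
sensor=P: temp >= -9 → tier1
sensor=T: temp >= -9 → tier1
sensor=V: temp >= -9 → tier1
sensor=X: temp >= 15 → pass
sensor=Y: (no match → NULL) → NULL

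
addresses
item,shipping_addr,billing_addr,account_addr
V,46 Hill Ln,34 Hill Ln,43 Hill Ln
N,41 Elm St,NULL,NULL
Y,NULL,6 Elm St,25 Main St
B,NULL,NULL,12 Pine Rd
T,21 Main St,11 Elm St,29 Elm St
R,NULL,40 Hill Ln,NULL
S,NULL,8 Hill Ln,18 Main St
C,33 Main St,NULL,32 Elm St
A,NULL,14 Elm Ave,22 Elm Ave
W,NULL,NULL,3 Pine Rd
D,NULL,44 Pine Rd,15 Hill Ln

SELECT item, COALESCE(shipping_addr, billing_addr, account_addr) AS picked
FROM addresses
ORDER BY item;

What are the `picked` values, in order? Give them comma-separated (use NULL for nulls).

item=A: shipping_addr=NULL, billing_addr=14 Elm Ave → 14 Elm Ave
item=B: shipping_addr=NULL, billing_addr=NULL, account_addr=12 Pine Rd → 12 Pine Rd
item=C: shipping_addr=33 Main St → 33 Main St
item=D: shipping_addr=NULL, billing_addr=44 Pine Rd → 44 Pine Rd
item=N: shipping_addr=41 Elm St → 41 Elm St
item=R: shipping_addr=NULL, billing_addr=40 Hill Ln → 40 Hill Ln
item=S: shipping_addr=NULL, billing_addr=8 Hill Ln → 8 Hill Ln
item=T: shipping_addr=21 Main St → 21 Main St
item=V: shipping_addr=46 Hill Ln → 46 Hill Ln
item=W: shipping_addr=NULL, billing_addr=NULL, account_addr=3 Pine Rd → 3 Pine Rd
item=Y: shipping_addr=NULL, billing_addr=6 Elm St → 6 Elm St

14 Elm Ave, 12 Pine Rd, 33 Main St, 44 Pine Rd, 41 Elm St, 40 Hill Ln, 8 Hill Ln, 21 Main St, 46 Hill Ln, 3 Pine Rd, 6 Elm St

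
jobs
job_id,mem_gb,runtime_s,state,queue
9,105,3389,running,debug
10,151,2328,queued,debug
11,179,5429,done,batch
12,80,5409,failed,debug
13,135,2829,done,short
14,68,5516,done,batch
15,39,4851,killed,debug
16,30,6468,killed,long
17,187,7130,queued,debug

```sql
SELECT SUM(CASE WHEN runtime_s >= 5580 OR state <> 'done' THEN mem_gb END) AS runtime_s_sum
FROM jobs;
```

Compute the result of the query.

592

job_id=9: ✓ → 105
job_id=10: ✓ → 151
job_id=11: ✗
job_id=12: ✓ → 80
job_id=13: ✗
job_id=14: ✗
job_id=15: ✓ → 39
job_id=16: ✓ → 30
job_id=17: ✓ → 187
runtime_s_sum = 105 + 151 + 80 + 39 + 30 + 187 = 592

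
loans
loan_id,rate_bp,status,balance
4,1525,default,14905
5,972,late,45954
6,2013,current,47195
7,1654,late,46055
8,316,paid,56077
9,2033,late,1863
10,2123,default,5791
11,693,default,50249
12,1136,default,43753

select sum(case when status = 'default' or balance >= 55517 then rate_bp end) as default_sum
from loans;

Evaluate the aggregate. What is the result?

loan_id=4: ✓ → 1525
loan_id=5: ✗
loan_id=6: ✗
loan_id=7: ✗
loan_id=8: ✓ → 316
loan_id=9: ✗
loan_id=10: ✓ → 2123
loan_id=11: ✓ → 693
loan_id=12: ✓ → 1136
default_sum = 1525 + 316 + 2123 + 693 + 1136 = 5793

5793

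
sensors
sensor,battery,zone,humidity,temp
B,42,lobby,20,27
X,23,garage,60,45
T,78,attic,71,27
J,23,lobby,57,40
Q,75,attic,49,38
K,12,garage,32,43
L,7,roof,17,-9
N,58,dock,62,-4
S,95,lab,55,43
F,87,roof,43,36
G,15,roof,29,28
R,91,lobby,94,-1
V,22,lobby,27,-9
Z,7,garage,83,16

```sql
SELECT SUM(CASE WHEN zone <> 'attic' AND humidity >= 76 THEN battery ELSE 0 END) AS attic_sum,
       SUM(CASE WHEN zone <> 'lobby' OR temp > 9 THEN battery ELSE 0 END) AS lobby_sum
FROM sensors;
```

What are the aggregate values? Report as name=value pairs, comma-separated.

[attic_sum: zone <> 'attic' AND humidity >= 76]
sensor=B: ✗
sensor=X: ✗
sensor=T: ✗
sensor=J: ✗
sensor=Q: ✗
sensor=K: ✗
sensor=L: ✗
sensor=N: ✗
sensor=S: ✗
sensor=F: ✗
sensor=G: ✗
sensor=R: ✓ → 91
sensor=V: ✗
sensor=Z: ✓ → 7
attic_sum = 91 + 7 = 98
—
[lobby_sum: zone <> 'lobby' OR temp > 9]
sensor=B: ✓ → 42
sensor=X: ✓ → 23
sensor=T: ✓ → 78
sensor=J: ✓ → 23
sensor=Q: ✓ → 75
sensor=K: ✓ → 12
sensor=L: ✓ → 7
sensor=N: ✓ → 58
sensor=S: ✓ → 95
sensor=F: ✓ → 87
sensor=G: ✓ → 15
sensor=R: ✗
sensor=V: ✗
sensor=Z: ✓ → 7
lobby_sum = 42 + 23 + 78 + 23 + 75 + 12 + 7 + 58 + 95 + 87 + 15 + 7 = 522

attic_sum=98, lobby_sum=522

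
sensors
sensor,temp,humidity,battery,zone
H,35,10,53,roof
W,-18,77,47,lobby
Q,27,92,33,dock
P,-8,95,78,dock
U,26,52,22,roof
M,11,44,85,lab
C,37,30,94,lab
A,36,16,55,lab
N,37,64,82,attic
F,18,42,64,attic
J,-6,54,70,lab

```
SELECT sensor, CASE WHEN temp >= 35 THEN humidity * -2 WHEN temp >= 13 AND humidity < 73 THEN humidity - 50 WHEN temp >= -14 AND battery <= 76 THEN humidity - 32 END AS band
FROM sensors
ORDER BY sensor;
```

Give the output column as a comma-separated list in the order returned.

sensor=A: temp >= 35 → -32
sensor=C: temp >= 35 → -60
sensor=F: temp >= 13 AND humidity < 73 → -8
sensor=H: temp >= 35 → -20
sensor=J: temp >= -14 AND battery <= 76 → 22
sensor=M: (no match → NULL) → NULL
sensor=N: temp >= 35 → -128
sensor=P: (no match → NULL) → NULL
sensor=Q: temp >= -14 AND battery <= 76 → 60
sensor=U: temp >= 13 AND humidity < 73 → 2
sensor=W: (no match → NULL) → NULL

-32, -60, -8, -20, 22, NULL, -128, NULL, 60, 2, NULL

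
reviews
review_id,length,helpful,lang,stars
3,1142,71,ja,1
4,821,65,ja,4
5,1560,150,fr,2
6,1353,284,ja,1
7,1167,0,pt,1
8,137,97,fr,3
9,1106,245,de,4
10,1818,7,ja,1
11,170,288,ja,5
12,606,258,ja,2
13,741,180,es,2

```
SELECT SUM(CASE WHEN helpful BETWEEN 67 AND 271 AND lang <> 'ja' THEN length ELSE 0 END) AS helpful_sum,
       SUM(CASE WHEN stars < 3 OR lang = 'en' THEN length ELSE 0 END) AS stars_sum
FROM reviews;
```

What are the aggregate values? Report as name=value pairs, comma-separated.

helpful_sum=3544, stars_sum=8387

[helpful_sum: helpful BETWEEN 67 AND 271 AND lang <> 'ja']
review_id=3: ✗
review_id=4: ✗
review_id=5: ✓ → 1560
review_id=6: ✗
review_id=7: ✗
review_id=8: ✓ → 137
review_id=9: ✓ → 1106
review_id=10: ✗
review_id=11: ✗
review_id=12: ✗
review_id=13: ✓ → 741
helpful_sum = 1560 + 137 + 1106 + 741 = 3544
—
[stars_sum: stars < 3 OR lang = 'en']
review_id=3: ✓ → 1142
review_id=4: ✗
review_id=5: ✓ → 1560
review_id=6: ✓ → 1353
review_id=7: ✓ → 1167
review_id=8: ✗
review_id=9: ✗
review_id=10: ✓ → 1818
review_id=11: ✗
review_id=12: ✓ → 606
review_id=13: ✓ → 741
stars_sum = 1142 + 1560 + 1353 + 1167 + 1818 + 606 + 741 = 8387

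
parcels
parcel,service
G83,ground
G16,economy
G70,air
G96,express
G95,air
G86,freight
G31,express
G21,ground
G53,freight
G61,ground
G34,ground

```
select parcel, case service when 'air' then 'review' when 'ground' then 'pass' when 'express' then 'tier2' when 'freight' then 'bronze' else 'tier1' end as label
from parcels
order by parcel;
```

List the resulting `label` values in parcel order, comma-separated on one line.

parcel=G16: ELSE → tier1
parcel=G21: service='ground' → pass
parcel=G31: service='express' → tier2
parcel=G34: service='ground' → pass
parcel=G53: service='freight' → bronze
parcel=G61: service='ground' → pass
parcel=G70: service='air' → review
parcel=G83: service='ground' → pass
parcel=G86: service='freight' → bronze
parcel=G95: service='air' → review
parcel=G96: service='express' → tier2

tier1, pass, tier2, pass, bronze, pass, review, pass, bronze, review, tier2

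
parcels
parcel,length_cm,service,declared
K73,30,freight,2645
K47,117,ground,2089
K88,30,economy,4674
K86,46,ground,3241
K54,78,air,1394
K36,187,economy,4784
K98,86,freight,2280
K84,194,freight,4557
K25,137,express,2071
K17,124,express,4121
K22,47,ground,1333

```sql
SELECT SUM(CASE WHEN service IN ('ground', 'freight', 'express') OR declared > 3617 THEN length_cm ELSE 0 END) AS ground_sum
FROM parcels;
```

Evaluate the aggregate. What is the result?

998

parcel=K73: ✓ → 30
parcel=K47: ✓ → 117
parcel=K88: ✓ → 30
parcel=K86: ✓ → 46
parcel=K54: ✗
parcel=K36: ✓ → 187
parcel=K98: ✓ → 86
parcel=K84: ✓ → 194
parcel=K25: ✓ → 137
parcel=K17: ✓ → 124
parcel=K22: ✓ → 47
ground_sum = 30 + 117 + 30 + 46 + 187 + 86 + 194 + 137 + 124 + 47 = 998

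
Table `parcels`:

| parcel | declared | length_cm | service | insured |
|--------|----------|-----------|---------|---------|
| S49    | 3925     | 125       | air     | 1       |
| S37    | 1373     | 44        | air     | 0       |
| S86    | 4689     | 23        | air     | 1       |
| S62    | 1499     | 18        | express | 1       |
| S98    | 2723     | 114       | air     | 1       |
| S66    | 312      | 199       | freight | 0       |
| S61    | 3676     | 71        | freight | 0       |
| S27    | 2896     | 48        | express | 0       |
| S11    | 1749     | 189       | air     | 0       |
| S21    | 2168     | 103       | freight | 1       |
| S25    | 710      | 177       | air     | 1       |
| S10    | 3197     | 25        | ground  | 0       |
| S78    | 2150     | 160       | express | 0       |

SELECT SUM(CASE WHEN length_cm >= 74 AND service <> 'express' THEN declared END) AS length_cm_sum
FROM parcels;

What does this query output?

parcel=S49: ✓ → 3925
parcel=S37: ✗
parcel=S86: ✗
parcel=S62: ✗
parcel=S98: ✓ → 2723
parcel=S66: ✓ → 312
parcel=S61: ✗
parcel=S27: ✗
parcel=S11: ✓ → 1749
parcel=S21: ✓ → 2168
parcel=S25: ✓ → 710
parcel=S10: ✗
parcel=S78: ✗
length_cm_sum = 3925 + 2723 + 312 + 1749 + 2168 + 710 = 11587

11587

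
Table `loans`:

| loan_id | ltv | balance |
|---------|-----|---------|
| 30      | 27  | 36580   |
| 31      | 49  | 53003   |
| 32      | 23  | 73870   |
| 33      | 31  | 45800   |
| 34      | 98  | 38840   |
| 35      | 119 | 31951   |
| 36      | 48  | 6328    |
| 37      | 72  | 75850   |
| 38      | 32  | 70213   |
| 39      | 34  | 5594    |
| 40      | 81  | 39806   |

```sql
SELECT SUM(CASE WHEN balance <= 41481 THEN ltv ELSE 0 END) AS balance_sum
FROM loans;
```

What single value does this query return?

407

loan_id=30: ✓ → 27
loan_id=31: ✗
loan_id=32: ✗
loan_id=33: ✗
loan_id=34: ✓ → 98
loan_id=35: ✓ → 119
loan_id=36: ✓ → 48
loan_id=37: ✗
loan_id=38: ✗
loan_id=39: ✓ → 34
loan_id=40: ✓ → 81
balance_sum = 27 + 98 + 119 + 48 + 34 + 81 = 407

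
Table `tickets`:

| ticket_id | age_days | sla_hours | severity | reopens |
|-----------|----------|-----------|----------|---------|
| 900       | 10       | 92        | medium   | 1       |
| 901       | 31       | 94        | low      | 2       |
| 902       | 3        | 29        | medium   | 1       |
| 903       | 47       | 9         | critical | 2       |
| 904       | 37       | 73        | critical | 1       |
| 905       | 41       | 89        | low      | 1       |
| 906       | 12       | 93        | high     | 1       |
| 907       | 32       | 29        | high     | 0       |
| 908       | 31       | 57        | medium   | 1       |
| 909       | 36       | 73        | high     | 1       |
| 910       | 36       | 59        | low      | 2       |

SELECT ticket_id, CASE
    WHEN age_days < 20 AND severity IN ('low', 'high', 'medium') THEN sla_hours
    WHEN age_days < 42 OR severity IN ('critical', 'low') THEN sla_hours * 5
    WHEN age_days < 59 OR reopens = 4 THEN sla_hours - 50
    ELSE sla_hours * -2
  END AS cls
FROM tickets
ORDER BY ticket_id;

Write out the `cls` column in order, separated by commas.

92, 470, 29, 45, 365, 445, 93, 145, 285, 365, 295

ticket_id=900: age_days < 20 AND severity IN ('low', 'high', 'medium') → 92
ticket_id=901: age_days < 42 OR severity IN ('critical', 'low') → 470
ticket_id=902: age_days < 20 AND severity IN ('low', 'high', 'medium') → 29
ticket_id=903: age_days < 42 OR severity IN ('critical', 'low') → 45
ticket_id=904: age_days < 42 OR severity IN ('critical', 'low') → 365
ticket_id=905: age_days < 42 OR severity IN ('critical', 'low') → 445
ticket_id=906: age_days < 20 AND severity IN ('low', 'high', 'medium') → 93
ticket_id=907: age_days < 42 OR severity IN ('critical', 'low') → 145
ticket_id=908: age_days < 42 OR severity IN ('critical', 'low') → 285
ticket_id=909: age_days < 42 OR severity IN ('critical', 'low') → 365
ticket_id=910: age_days < 42 OR severity IN ('critical', 'low') → 295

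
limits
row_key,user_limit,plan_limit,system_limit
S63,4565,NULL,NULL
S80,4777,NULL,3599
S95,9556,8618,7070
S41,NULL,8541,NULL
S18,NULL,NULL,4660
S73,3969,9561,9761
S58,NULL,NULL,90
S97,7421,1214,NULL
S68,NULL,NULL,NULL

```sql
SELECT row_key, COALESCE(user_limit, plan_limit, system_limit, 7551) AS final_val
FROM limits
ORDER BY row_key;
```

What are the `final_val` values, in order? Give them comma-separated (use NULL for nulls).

4660, 8541, 90, 4565, 7551, 3969, 4777, 9556, 7421

row_key=S18: user_limit=NULL, plan_limit=NULL, system_limit=4660 → 4660
row_key=S41: user_limit=NULL, plan_limit=8541 → 8541
row_key=S58: user_limit=NULL, plan_limit=NULL, system_limit=90 → 90
row_key=S63: user_limit=4565 → 4565
row_key=S68: user_limit=NULL, plan_limit=NULL, system_limit=NULL, → literal 7551 → 7551
row_key=S73: user_limit=3969 → 3969
row_key=S80: user_limit=4777 → 4777
row_key=S95: user_limit=9556 → 9556
row_key=S97: user_limit=7421 → 7421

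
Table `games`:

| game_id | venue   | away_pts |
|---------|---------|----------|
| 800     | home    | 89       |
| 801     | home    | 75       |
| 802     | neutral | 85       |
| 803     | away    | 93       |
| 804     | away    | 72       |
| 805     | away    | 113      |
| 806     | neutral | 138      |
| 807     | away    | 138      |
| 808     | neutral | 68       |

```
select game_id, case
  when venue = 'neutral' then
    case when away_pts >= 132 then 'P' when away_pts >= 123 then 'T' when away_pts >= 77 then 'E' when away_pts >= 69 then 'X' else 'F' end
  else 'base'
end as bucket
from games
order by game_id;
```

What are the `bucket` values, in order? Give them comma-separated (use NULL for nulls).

base, base, E, base, base, base, P, base, F

game_id=800: venue='home' → outer ELSE → base
game_id=801: venue='home' → outer ELSE → base
game_id=802: venue='neutral' → inner[away_pts >= 77] → E
game_id=803: venue='away' → outer ELSE → base
game_id=804: venue='away' → outer ELSE → base
game_id=805: venue='away' → outer ELSE → base
game_id=806: venue='neutral' → inner[away_pts >= 132] → P
game_id=807: venue='away' → outer ELSE → base
game_id=808: venue='neutral' → inner[ELSE] → F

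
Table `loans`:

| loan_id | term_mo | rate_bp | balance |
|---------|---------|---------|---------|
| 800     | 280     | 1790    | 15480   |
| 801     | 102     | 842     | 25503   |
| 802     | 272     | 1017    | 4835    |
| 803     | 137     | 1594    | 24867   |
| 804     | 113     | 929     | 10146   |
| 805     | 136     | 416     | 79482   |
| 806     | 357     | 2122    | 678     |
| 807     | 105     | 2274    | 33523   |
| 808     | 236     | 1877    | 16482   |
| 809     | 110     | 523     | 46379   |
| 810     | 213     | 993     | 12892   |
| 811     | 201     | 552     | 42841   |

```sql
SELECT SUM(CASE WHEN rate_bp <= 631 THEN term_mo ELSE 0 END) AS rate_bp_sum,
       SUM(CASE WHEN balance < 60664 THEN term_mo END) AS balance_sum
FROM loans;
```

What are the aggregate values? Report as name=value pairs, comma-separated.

rate_bp_sum=447, balance_sum=2126

[rate_bp_sum: rate_bp <= 631]
loan_id=800: ✗
loan_id=801: ✗
loan_id=802: ✗
loan_id=803: ✗
loan_id=804: ✗
loan_id=805: ✓ → 136
loan_id=806: ✗
loan_id=807: ✗
loan_id=808: ✗
loan_id=809: ✓ → 110
loan_id=810: ✗
loan_id=811: ✓ → 201
rate_bp_sum = 136 + 110 + 201 = 447
—
[balance_sum: balance < 60664]
loan_id=800: ✓ → 280
loan_id=801: ✓ → 102
loan_id=802: ✓ → 272
loan_id=803: ✓ → 137
loan_id=804: ✓ → 113
loan_id=805: ✗
loan_id=806: ✓ → 357
loan_id=807: ✓ → 105
loan_id=808: ✓ → 236
loan_id=809: ✓ → 110
loan_id=810: ✓ → 213
loan_id=811: ✓ → 201
balance_sum = 280 + 102 + 272 + 137 + 113 + 357 + 105 + 236 + 110 + 213 + 201 = 2126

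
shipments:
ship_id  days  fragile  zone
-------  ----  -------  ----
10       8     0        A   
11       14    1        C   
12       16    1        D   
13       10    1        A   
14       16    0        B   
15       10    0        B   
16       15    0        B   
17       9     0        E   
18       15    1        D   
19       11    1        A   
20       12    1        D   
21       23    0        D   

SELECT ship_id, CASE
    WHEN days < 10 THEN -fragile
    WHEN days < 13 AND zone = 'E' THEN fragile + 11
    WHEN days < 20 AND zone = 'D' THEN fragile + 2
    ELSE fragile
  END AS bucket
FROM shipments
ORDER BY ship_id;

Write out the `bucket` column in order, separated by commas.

0, 1, 3, 1, 0, 0, 0, 0, 3, 1, 3, 0

ship_id=10: days < 10 → 0
ship_id=11: ELSE → 1
ship_id=12: days < 20 AND zone = 'D' → 3
ship_id=13: ELSE → 1
ship_id=14: ELSE → 0
ship_id=15: ELSE → 0
ship_id=16: ELSE → 0
ship_id=17: days < 10 → 0
ship_id=18: days < 20 AND zone = 'D' → 3
ship_id=19: ELSE → 1
ship_id=20: days < 20 AND zone = 'D' → 3
ship_id=21: ELSE → 0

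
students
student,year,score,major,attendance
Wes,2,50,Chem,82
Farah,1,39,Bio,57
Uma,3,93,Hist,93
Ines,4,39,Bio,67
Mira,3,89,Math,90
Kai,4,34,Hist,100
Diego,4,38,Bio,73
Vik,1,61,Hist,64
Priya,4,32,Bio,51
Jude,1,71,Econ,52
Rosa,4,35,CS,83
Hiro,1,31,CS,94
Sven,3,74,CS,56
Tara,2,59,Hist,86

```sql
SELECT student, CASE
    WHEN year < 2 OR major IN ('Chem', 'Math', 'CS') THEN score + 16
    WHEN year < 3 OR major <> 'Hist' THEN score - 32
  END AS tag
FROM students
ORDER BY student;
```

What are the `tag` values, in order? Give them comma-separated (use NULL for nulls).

6, 55, 47, 7, 87, NULL, 105, 0, 51, 90, 27, NULL, 77, 66

student=Diego: year < 3 OR major <> 'Hist' → 6
student=Farah: year < 2 OR major IN ('Chem', 'Math', 'CS') → 55
student=Hiro: year < 2 OR major IN ('Chem', 'Math', 'CS') → 47
student=Ines: year < 3 OR major <> 'Hist' → 7
student=Jude: year < 2 OR major IN ('Chem', 'Math', 'CS') → 87
student=Kai: (no match → NULL) → NULL
student=Mira: year < 2 OR major IN ('Chem', 'Math', 'CS') → 105
student=Priya: year < 3 OR major <> 'Hist' → 0
student=Rosa: year < 2 OR major IN ('Chem', 'Math', 'CS') → 51
student=Sven: year < 2 OR major IN ('Chem', 'Math', 'CS') → 90
student=Tara: year < 3 OR major <> 'Hist' → 27
student=Uma: (no match → NULL) → NULL
student=Vik: year < 2 OR major IN ('Chem', 'Math', 'CS') → 77
student=Wes: year < 2 OR major IN ('Chem', 'Math', 'CS') → 66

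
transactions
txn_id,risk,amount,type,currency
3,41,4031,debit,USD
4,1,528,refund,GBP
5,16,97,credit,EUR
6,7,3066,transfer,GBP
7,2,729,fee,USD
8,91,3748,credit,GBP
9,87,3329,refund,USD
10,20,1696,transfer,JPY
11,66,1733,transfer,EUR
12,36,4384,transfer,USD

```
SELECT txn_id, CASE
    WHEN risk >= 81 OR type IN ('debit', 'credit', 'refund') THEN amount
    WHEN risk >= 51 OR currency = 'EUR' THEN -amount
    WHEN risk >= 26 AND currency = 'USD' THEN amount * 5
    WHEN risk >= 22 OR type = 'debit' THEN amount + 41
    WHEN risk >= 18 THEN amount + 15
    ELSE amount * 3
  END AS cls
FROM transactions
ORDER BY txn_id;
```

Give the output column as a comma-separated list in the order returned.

txn_id=3: risk >= 81 OR type IN ('debit', 'credit', 'refund') → 4031
txn_id=4: risk >= 81 OR type IN ('debit', 'credit', 'refund') → 528
txn_id=5: risk >= 81 OR type IN ('debit', 'credit', 'refund') → 97
txn_id=6: ELSE → 9198
txn_id=7: ELSE → 2187
txn_id=8: risk >= 81 OR type IN ('debit', 'credit', 'refund') → 3748
txn_id=9: risk >= 81 OR type IN ('debit', 'credit', 'refund') → 3329
txn_id=10: risk >= 18 → 1711
txn_id=11: risk >= 51 OR currency = 'EUR' → -1733
txn_id=12: risk >= 26 AND currency = 'USD' → 21920

4031, 528, 97, 9198, 2187, 3748, 3329, 1711, -1733, 21920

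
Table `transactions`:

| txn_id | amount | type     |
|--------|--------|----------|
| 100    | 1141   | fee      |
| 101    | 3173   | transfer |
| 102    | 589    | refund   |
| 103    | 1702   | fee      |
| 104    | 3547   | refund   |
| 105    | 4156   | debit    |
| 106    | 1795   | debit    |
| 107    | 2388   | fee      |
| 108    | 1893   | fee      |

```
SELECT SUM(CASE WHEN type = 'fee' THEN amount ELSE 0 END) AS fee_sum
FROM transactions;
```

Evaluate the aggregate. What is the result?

txn_id=100: ✓ → 1141
txn_id=101: ✗
txn_id=102: ✗
txn_id=103: ✓ → 1702
txn_id=104: ✗
txn_id=105: ✗
txn_id=106: ✗
txn_id=107: ✓ → 2388
txn_id=108: ✓ → 1893
fee_sum = 1141 + 1702 + 2388 + 1893 = 7124

7124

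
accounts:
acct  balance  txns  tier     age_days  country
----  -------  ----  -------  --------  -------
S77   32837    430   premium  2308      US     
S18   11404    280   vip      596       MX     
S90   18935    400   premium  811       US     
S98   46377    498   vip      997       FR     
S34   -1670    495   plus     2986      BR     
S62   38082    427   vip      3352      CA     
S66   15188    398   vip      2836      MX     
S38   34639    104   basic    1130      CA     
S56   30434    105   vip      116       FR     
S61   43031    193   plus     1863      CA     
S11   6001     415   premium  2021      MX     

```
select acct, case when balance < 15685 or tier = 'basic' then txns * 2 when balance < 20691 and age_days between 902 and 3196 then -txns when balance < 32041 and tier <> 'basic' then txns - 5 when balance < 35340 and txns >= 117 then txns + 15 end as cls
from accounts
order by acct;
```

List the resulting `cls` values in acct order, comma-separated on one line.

830, 560, 990, 208, 100, NULL, NULL, 796, 445, 395, NULL

acct=S11: balance < 15685 or tier = 'basic' → 830
acct=S18: balance < 15685 or tier = 'basic' → 560
acct=S34: balance < 15685 or tier = 'basic' → 990
acct=S38: balance < 15685 or tier = 'basic' → 208
acct=S56: balance < 32041 and tier <> 'basic' → 100
acct=S61: (no match → NULL) → NULL
acct=S62: (no match → NULL) → NULL
acct=S66: balance < 15685 or tier = 'basic' → 796
acct=S77: balance < 35340 and txns >= 117 → 445
acct=S90: balance < 32041 and tier <> 'basic' → 395
acct=S98: (no match → NULL) → NULL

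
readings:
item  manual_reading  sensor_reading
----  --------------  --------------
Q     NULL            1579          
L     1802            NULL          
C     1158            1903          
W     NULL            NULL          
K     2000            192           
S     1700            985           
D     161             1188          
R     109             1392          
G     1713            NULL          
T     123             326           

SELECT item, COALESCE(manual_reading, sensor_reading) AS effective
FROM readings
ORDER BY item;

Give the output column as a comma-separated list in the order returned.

1158, 161, 1713, 2000, 1802, 1579, 109, 1700, 123, NULL

item=C: manual_reading=1158 → 1158
item=D: manual_reading=161 → 161
item=G: manual_reading=1713 → 1713
item=K: manual_reading=2000 → 2000
item=L: manual_reading=1802 → 1802
item=Q: manual_reading=NULL, sensor_reading=1579 → 1579
item=R: manual_reading=109 → 109
item=S: manual_reading=1700 → 1700
item=T: manual_reading=123 → 123
item=W: manual_reading=NULL, sensor_reading=NULL (all NULL) → NULL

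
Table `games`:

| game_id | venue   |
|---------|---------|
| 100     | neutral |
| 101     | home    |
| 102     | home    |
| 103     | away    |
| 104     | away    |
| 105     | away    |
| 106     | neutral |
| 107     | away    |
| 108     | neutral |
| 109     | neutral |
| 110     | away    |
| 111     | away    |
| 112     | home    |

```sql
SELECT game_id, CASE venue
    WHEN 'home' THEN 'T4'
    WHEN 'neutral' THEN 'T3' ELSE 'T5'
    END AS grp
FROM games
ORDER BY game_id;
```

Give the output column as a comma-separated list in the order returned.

game_id=100: venue='neutral' → T3
game_id=101: venue='home' → T4
game_id=102: venue='home' → T4
game_id=103: ELSE → T5
game_id=104: ELSE → T5
game_id=105: ELSE → T5
game_id=106: venue='neutral' → T3
game_id=107: ELSE → T5
game_id=108: venue='neutral' → T3
game_id=109: venue='neutral' → T3
game_id=110: ELSE → T5
game_id=111: ELSE → T5
game_id=112: venue='home' → T4

T3, T4, T4, T5, T5, T5, T3, T5, T3, T3, T5, T5, T4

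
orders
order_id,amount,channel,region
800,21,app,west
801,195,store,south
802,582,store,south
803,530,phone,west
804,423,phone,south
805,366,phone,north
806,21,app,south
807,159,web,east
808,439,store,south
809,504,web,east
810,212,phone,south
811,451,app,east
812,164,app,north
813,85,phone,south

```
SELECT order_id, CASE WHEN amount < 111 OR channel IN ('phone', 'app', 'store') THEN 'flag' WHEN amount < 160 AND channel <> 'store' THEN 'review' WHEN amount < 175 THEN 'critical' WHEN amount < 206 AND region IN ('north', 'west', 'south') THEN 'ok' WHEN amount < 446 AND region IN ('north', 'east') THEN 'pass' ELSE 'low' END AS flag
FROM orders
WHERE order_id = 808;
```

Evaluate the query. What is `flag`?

order_id = 808: amount=439, channel=store, region=south.
amount < 111 OR channel IN ('phone', 'app', 'store') → true → flag

flag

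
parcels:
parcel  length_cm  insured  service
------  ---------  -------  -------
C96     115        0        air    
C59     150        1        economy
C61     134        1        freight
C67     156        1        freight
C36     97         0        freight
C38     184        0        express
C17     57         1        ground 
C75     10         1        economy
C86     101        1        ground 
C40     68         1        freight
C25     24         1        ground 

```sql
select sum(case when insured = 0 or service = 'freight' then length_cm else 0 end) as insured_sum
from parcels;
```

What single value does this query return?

parcel=C96: ✓ → 115
parcel=C59: ✗
parcel=C61: ✓ → 134
parcel=C67: ✓ → 156
parcel=C36: ✓ → 97
parcel=C38: ✓ → 184
parcel=C17: ✗
parcel=C75: ✗
parcel=C86: ✗
parcel=C40: ✓ → 68
parcel=C25: ✗
insured_sum = 115 + 134 + 156 + 97 + 184 + 68 = 754

754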